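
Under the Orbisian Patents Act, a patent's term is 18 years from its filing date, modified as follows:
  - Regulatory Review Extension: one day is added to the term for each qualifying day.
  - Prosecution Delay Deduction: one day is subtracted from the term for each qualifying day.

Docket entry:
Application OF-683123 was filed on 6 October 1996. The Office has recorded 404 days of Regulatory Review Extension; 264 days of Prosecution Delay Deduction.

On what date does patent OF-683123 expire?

February 23, 2015

Base term: filing date + 18 years → 6 October 2014.
Regulatory Review Extension: +404 days → 14 November 2015.
Prosecution Delay Deduction: −264 days → 23 February 2015.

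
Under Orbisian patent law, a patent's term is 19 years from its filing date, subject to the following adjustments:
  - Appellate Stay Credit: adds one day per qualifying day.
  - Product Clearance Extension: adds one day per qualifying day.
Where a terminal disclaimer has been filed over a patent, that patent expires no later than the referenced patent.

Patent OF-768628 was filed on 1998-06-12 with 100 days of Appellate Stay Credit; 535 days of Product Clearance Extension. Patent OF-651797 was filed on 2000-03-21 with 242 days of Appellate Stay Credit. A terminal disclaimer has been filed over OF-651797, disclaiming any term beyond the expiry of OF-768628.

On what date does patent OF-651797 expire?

Natural term of OF-651797:
  Base: filing + 19 years → 21 March 2019.
  Appellate Stay Credit: +242 days → 18 November 2019.
Expiry of referenced patent OF-768628:
  Base: filing + 19 years → 12 June 2017.
  Appellate Stay Credit: +100 days → 20 September 2017.
  Product Clearance Extension: +535 days → 9 March 2019.
Terminal disclaimer: OF-651797 expires on the earlier of 18 November 2019 and 9 March 2019.

March 9, 2019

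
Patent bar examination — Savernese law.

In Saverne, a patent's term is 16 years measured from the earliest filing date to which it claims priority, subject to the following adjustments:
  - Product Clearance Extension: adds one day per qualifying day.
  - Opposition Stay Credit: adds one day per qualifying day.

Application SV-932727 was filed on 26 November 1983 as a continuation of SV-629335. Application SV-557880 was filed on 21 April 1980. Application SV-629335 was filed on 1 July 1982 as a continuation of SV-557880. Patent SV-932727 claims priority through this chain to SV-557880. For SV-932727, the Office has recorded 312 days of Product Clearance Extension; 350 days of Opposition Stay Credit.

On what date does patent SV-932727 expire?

February 12, 1998

Earliest priority filing: 21 April 1980.
Base term: 21 April 1980 + 16 years → 21 April 1996.
Product Clearance Extension: +312 days → 27 February 1997.
Opposition Stay Credit: +350 days → 12 February 1998.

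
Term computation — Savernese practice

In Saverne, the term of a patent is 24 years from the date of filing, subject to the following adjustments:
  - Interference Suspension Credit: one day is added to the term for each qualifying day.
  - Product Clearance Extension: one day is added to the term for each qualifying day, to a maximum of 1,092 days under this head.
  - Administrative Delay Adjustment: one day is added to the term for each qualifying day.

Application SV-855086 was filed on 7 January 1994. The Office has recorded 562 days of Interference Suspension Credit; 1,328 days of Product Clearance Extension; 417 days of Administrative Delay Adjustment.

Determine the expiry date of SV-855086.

September 9, 2023

Base term: filing date + 24 years → 7 January 2018.
Interference Suspension Credit: +562 days → 23 July 2019.
Product Clearance Extension: 1328 days claimed exceeds the 1092-day cap, so +1092 days → 19 July 2022.
Administrative Delay Adjustment: +417 days → 9 September 2023.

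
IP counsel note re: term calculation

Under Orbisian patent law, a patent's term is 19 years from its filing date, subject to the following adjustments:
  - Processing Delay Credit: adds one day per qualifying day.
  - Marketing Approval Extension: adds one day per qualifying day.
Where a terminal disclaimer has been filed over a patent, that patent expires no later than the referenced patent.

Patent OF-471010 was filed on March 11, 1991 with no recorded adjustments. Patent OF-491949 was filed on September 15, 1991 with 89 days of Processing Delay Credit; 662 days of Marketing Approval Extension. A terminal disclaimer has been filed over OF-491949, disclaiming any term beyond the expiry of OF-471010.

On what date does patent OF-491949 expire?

2010-03-11

Natural term of OF-491949:
  Base: filing + 19 years → 15 September 2010.
  Processing Delay Credit: +89 days → 13 December 2010.
  Marketing Approval Extension: +662 days → 5 October 2012.
Expiry of referenced patent OF-471010:
  Base: filing + 19 years → 11 March 2010.
Terminal disclaimer: OF-491949 expires on the earlier of 5 October 2012 and 11 March 2010.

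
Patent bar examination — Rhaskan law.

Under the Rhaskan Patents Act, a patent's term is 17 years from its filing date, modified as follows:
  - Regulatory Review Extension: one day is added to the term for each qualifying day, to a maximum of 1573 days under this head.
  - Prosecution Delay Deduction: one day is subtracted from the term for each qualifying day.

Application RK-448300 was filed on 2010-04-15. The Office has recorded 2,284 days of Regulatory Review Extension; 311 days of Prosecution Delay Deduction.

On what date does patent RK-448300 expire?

Base term: filing date + 17 years → 15 April 2027.
Regulatory Review Extension: 2284 days claimed exceeds the 1573-day cap, so +1573 days → 5 August 2031.
Prosecution Delay Deduction: −311 days → 28 September 2030.

2030-09-28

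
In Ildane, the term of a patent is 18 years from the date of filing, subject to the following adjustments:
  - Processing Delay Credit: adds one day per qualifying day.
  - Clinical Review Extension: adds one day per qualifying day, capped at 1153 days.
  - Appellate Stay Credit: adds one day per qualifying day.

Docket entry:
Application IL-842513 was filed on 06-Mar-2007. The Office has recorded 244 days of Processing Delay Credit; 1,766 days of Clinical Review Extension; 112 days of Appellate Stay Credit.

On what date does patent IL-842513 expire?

Base term: filing date + 18 years → 6 March 2025.
Processing Delay Credit: +244 days → 5 November 2025.
Clinical Review Extension: 1766 days claimed exceeds the 1153-day cap, so +1153 days → 1 January 2029.
Appellate Stay Credit: +112 days → 23 April 2029.

April 23, 2029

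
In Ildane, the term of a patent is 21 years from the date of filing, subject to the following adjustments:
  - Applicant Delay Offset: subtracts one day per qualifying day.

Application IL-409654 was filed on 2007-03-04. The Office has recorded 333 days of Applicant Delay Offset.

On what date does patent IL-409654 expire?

2027-04-06

Base term: filing date + 21 years → 4 March 2028.
Applicant Delay Offset: −333 days → 6 April 2027.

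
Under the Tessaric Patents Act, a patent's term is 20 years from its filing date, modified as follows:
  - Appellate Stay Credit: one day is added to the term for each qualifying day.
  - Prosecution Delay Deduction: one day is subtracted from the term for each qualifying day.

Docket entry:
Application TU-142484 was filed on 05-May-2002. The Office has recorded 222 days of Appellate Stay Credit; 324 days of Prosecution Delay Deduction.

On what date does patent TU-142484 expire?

January 23, 2022

Base term: filing date + 20 years → 5 May 2022.
Appellate Stay Credit: +222 days → 13 December 2022.
Prosecution Delay Deduction: −324 days → 23 January 2022.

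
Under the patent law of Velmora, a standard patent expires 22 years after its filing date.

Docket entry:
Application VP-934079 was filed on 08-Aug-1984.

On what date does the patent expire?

August 8, 2006

Filing date + 22 years → 8 August 2006.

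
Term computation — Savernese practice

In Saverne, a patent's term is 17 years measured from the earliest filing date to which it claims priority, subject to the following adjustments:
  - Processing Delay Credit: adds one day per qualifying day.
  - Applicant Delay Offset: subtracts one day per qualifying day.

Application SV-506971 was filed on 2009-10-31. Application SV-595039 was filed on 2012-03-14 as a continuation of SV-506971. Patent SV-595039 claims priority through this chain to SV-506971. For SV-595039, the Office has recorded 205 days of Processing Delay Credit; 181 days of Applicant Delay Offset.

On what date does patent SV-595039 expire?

Earliest priority filing: 31 October 2009.
Base term: 31 October 2009 + 17 years → 31 October 2026.
Processing Delay Credit: +205 days → 24 May 2027.
Applicant Delay Offset: −181 days → 24 November 2026.

November 24, 2026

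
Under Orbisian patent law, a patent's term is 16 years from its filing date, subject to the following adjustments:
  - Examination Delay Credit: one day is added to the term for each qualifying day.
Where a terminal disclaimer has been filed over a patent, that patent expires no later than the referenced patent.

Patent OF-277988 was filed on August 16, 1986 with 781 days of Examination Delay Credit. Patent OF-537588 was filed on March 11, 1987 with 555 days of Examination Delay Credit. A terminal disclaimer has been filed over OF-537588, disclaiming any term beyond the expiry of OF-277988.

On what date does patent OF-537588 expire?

September 16, 2004

Natural term of OF-537588:
  Base: filing + 16 years → 11 March 2003.
  Examination Delay Credit: +555 days → 16 September 2004.
Expiry of referenced patent OF-277988:
  Base: filing + 16 years → 16 August 2002.
  Examination Delay Credit: +781 days → 5 October 2004.
Terminal disclaimer: OF-537588 expires on the earlier of 16 September 2004 and 5 October 2004.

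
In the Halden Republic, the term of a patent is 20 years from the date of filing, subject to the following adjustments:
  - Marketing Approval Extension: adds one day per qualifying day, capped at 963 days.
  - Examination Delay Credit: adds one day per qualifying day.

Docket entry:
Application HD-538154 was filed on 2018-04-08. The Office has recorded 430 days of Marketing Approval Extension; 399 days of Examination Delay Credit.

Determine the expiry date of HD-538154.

Base term: filing date + 20 years → 8 April 2038.
Marketing Approval Extension: 430 days (within the 963-day cap) → +430 days → 12 June 2039.
Examination Delay Credit: +399 days → 15 July 2040.

2040-07-15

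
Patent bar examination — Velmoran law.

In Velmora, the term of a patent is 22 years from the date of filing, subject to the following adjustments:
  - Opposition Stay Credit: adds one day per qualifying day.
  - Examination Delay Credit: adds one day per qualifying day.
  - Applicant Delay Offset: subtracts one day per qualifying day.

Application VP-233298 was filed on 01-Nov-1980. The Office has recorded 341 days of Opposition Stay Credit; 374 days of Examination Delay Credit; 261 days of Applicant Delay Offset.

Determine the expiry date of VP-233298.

Base term: filing date + 22 years → 1 November 2002.
Opposition Stay Credit: +341 days → 8 October 2003.
Examination Delay Credit: +374 days → 16 October 2004.
Applicant Delay Offset: −261 days → 29 January 2004.

January 29, 2004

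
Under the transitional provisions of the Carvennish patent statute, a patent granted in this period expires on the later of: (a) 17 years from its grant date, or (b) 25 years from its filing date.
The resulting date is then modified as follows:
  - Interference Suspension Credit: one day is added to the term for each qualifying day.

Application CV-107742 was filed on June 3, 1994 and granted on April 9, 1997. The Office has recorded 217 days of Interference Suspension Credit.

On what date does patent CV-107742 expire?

(a) grant + 17 years → 9 April 2014.
(b) filing + 25 years → 3 June 2019.
Later of the two: 3 June 2019.
Interference Suspension Credit: +217 days → 6 January 2020.

2020-01-06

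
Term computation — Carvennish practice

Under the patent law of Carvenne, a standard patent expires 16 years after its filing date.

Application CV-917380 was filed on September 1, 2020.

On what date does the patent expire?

2036-09-01

Filing date + 16 years → 1 September 2036.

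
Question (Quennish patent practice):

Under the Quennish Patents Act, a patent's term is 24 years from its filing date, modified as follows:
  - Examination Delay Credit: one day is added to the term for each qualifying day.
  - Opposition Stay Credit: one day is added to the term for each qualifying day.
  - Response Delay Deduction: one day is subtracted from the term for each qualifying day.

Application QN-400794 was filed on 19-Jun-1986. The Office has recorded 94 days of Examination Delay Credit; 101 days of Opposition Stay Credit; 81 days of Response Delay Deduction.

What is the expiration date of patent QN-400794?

Base term: filing date + 24 years → 19 June 2010.
Examination Delay Credit: +94 days → 21 September 2010.
Opposition Stay Credit: +101 days → 31 December 2010.
Response Delay Deduction: −81 days → 11 October 2010.

2010-10-11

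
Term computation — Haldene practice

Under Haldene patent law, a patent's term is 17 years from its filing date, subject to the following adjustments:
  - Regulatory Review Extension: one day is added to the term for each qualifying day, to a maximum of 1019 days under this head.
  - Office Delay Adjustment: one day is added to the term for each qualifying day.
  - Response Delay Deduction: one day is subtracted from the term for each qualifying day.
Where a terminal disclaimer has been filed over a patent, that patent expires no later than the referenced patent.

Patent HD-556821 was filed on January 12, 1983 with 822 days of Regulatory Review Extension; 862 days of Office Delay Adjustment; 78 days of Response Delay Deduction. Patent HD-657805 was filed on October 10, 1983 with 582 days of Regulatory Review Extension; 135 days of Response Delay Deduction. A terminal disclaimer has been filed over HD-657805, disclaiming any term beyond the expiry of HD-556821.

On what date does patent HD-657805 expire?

December 31, 2001

Natural term of HD-657805:
  Base: filing + 17 years → 10 October 2000.
  Regulatory Review Extension: 582 days (within the 1019-day cap) → +582 days → 15 May 2002.
  Response Delay Deduction: −135 days → 31 December 2001.
Expiry of referenced patent HD-556821:
  Base: filing + 17 years → 12 January 2000.
  Regulatory Review Extension: 822 days (within the 1019-day cap) → +822 days → 13 April 2002.
  Office Delay Adjustment: +862 days → 22 August 2004.
  Response Delay Deduction: −78 days → 5 June 2004.
Terminal disclaimer: HD-657805 expires on the earlier of 31 December 2001 and 5 June 2004.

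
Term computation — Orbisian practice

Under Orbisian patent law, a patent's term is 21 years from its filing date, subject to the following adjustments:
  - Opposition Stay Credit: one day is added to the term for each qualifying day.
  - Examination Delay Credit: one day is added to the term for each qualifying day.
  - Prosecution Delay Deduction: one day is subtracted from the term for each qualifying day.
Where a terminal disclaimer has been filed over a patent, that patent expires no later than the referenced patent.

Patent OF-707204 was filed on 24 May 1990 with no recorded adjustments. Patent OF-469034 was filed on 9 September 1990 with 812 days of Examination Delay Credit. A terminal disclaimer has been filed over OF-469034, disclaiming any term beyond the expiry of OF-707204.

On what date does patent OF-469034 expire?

2011-05-24

Natural term of OF-469034:
  Base: filing + 21 years → 9 September 2011.
  Examination Delay Credit: +812 days → 29 November 2013.
Expiry of referenced patent OF-707204:
  Base: filing + 21 years → 24 May 2011.
Terminal disclaimer: OF-469034 expires on the earlier of 29 November 2013 and 24 May 2011.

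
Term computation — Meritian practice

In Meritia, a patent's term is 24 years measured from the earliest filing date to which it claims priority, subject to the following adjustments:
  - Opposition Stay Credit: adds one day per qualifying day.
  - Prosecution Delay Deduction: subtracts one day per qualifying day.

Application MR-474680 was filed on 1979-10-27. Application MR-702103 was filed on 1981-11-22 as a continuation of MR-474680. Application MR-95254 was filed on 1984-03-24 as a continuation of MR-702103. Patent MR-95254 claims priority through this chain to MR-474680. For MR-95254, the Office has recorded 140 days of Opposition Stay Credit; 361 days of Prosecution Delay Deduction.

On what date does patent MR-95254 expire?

Earliest priority filing: 27 October 1979.
Base term: 27 October 1979 + 24 years → 27 October 2003.
Opposition Stay Credit: +140 days → 15 March 2004.
Prosecution Delay Deduction: −361 days → 20 March 2003.

2003-03-20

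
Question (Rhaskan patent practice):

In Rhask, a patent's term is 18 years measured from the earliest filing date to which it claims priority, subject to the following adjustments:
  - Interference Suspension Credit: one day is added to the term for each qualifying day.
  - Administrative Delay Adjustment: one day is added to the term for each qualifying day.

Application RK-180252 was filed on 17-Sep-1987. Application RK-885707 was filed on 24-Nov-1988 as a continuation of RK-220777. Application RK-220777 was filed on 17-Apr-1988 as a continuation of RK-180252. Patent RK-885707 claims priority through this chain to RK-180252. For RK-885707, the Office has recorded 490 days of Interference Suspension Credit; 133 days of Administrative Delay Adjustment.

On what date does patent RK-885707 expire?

Earliest priority filing: 17 September 1987.
Base term: 17 September 1987 + 18 years → 17 September 2005.
Interference Suspension Credit: +490 days → 20 January 2007.
Administrative Delay Adjustment: +133 days → 2 June 2007.

2007-06-02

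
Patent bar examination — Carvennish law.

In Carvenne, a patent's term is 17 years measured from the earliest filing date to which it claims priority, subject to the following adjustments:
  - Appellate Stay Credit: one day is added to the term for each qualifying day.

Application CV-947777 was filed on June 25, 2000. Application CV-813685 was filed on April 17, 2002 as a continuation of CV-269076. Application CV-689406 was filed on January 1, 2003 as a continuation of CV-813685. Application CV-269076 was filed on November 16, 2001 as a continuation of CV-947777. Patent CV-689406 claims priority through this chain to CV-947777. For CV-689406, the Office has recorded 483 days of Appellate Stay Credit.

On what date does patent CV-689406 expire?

October 21, 2018

Earliest priority filing: 25 June 2000.
Base term: 25 June 2000 + 17 years → 25 June 2017.
Appellate Stay Credit: +483 days → 21 October 2018.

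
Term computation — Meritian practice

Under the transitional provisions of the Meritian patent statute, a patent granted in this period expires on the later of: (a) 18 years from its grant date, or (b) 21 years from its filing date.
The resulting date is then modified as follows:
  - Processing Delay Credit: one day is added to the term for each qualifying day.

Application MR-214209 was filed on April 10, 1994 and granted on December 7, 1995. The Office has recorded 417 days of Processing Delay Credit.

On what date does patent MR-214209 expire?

2016-05-31

(a) grant + 18 years → 7 December 2013.
(b) filing + 21 years → 10 April 2015.
Later of the two: 10 April 2015.
Processing Delay Credit: +417 days → 31 May 2016.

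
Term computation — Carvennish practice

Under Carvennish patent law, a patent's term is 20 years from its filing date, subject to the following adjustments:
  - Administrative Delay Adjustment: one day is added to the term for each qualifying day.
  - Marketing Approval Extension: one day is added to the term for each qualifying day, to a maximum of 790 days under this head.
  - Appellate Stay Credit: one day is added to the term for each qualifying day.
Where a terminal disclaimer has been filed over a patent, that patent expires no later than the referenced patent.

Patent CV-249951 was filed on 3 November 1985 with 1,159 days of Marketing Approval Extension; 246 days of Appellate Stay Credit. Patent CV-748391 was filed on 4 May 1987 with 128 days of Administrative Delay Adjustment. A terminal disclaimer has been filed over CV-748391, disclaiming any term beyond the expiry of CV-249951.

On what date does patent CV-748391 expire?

Natural term of CV-748391:
  Base: filing + 20 years → 4 May 2007.
  Administrative Delay Adjustment: +128 days → 9 September 2007.
Expiry of referenced patent CV-249951:
  Base: filing + 20 years → 3 November 2005.
  Marketing Approval Extension: 1159 days claimed exceeds the 790-day cap, so +790 days → 2 January 2008.
  Appellate Stay Credit: +246 days → 4 September 2008.
Terminal disclaimer: CV-748391 expires on the earlier of 9 September 2007 and 4 September 2008.

September 9, 2007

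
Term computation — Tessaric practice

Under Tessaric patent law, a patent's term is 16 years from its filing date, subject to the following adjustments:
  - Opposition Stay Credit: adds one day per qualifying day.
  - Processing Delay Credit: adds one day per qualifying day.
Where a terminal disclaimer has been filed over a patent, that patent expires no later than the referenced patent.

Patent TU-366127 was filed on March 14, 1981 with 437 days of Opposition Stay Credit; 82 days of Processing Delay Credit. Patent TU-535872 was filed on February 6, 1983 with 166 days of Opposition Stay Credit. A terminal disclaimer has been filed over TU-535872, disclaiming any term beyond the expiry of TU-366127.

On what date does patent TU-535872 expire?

Natural term of TU-535872:
  Base: filing + 16 years → 6 February 1999.
  Opposition Stay Credit: +166 days → 22 July 1999.
Expiry of referenced patent TU-366127:
  Base: filing + 16 years → 14 March 1997.
  Opposition Stay Credit: +437 days → 25 May 1998.
  Processing Delay Credit: +82 days → 15 August 1998.
Terminal disclaimer: TU-535872 expires on the earlier of 22 July 1999 and 15 August 1998.

August 15, 1998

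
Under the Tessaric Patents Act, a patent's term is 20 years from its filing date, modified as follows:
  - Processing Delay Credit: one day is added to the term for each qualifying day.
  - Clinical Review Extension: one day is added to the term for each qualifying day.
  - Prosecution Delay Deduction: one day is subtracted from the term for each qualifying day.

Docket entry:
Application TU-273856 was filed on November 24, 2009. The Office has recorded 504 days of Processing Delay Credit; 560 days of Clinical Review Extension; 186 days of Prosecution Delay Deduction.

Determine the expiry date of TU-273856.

April 20, 2032

Base term: filing date + 20 years → 24 November 2029.
Processing Delay Credit: +504 days → 12 April 2031.
Clinical Review Extension: +560 days → 23 October 2032.
Prosecution Delay Deduction: −186 days → 20 April 2032.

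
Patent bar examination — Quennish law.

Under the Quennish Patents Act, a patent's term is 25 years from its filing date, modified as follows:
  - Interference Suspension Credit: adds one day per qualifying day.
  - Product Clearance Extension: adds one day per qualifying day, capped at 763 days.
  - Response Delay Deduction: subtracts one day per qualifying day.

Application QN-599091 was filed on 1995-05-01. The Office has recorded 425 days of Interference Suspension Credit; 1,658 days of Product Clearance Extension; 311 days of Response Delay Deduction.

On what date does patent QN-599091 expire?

September 25, 2022

Base term: filing date + 25 years → 1 May 2020.
Interference Suspension Credit: +425 days → 30 June 2021.
Product Clearance Extension: 1658 days claimed exceeds the 763-day cap, so +763 days → 2 August 2023.
Response Delay Deduction: −311 days → 25 September 2022.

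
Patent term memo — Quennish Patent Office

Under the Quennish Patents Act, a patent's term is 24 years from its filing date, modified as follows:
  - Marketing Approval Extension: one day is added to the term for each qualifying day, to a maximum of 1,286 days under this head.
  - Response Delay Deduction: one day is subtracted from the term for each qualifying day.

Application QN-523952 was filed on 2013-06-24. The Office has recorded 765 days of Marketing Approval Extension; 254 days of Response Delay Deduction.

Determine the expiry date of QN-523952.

2038-11-17

Base term: filing date + 24 years → 24 June 2037.
Marketing Approval Extension: 765 days (within the 1286-day cap) → +765 days → 29 July 2039.
Response Delay Deduction: −254 days → 17 November 2038.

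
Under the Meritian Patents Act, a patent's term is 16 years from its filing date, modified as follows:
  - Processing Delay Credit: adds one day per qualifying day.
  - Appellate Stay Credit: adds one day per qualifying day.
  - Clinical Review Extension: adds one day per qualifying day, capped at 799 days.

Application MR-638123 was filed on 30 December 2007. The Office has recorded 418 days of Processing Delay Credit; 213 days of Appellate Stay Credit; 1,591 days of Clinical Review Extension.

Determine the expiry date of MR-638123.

Base term: filing date + 16 years → 30 December 2023.
Processing Delay Credit: +418 days → 20 February 2025.
Appellate Stay Credit: +213 days → 21 September 2025.
Clinical Review Extension: 1591 days claimed exceeds the 799-day cap, so +799 days → 29 November 2027.

2027-11-29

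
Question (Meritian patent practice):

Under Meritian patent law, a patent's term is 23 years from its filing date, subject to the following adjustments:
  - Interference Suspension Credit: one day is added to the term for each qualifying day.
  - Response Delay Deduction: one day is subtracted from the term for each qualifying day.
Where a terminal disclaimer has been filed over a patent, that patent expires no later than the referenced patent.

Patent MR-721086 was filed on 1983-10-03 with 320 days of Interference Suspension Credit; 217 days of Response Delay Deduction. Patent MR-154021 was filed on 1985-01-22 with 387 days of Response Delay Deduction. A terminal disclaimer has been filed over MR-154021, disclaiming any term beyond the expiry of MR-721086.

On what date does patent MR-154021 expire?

December 31, 2006

Natural term of MR-154021:
  Base: filing + 23 years → 22 January 2008.
  Response Delay Deduction: −387 days → 31 December 2006.
Expiry of referenced patent MR-721086:
  Base: filing + 23 years → 3 October 2006.
  Interference Suspension Credit: +320 days → 19 August 2007.
  Response Delay Deduction: −217 days → 14 January 2007.
Terminal disclaimer: MR-154021 expires on the earlier of 31 December 2006 and 14 January 2007.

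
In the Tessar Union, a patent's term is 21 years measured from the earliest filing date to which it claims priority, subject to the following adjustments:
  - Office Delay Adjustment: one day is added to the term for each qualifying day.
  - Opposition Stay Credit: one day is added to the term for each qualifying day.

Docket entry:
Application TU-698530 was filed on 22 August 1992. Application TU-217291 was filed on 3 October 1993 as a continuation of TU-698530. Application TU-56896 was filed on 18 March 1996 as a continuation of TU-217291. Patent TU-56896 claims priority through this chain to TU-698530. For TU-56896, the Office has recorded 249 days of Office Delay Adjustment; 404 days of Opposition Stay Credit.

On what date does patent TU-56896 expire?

June 6, 2015

Earliest priority filing: 22 August 1992.
Base term: 22 August 1992 + 21 years → 22 August 2013.
Office Delay Adjustment: +249 days → 28 April 2014.
Opposition Stay Credit: +404 days → 6 June 2015.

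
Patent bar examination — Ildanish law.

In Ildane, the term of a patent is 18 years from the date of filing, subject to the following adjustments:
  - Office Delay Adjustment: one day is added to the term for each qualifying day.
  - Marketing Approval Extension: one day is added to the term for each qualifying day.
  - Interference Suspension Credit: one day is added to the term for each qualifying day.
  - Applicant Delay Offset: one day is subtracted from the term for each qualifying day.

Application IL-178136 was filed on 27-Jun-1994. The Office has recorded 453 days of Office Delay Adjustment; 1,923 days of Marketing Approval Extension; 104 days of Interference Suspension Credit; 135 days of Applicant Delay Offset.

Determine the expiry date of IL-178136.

Base term: filing date + 18 years → 27 June 2012.
Office Delay Adjustment: +453 days → 23 September 2013.
Marketing Approval Extension: +1923 days → 29 December 2018.
Interference Suspension Credit: +104 days → 12 April 2019.
Applicant Delay Offset: −135 days → 28 November 2018.

November 28, 2018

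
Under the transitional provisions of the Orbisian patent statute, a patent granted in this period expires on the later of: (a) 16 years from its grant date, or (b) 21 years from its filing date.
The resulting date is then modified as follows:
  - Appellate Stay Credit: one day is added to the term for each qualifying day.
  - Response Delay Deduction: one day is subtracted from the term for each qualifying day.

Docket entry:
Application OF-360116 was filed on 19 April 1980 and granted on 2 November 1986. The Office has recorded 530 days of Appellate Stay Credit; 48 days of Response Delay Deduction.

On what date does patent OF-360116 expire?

(a) grant + 16 years → 2 November 2002.
(b) filing + 21 years → 19 April 2001.
Later of the two: 2 November 2002.
Appellate Stay Credit: +530 days → 15 April 2004.
Response Delay Deduction: −48 days → 27 February 2004.

February 27, 2004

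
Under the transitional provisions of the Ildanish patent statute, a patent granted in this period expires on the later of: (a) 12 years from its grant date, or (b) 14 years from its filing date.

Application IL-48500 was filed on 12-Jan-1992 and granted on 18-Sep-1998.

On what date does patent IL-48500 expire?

2010-09-18

(a) grant + 12 years → 18 September 2010.
(b) filing + 14 years → 12 January 2006.
Later of the two: 18 September 2010.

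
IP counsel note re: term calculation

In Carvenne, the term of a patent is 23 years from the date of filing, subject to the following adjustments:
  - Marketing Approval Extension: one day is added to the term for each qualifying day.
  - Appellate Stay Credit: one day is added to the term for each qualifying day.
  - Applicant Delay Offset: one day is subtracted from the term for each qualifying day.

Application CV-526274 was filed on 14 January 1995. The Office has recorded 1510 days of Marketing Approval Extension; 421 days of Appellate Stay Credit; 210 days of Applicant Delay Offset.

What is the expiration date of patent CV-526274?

2022-10-01

Base term: filing date + 23 years → 14 January 2018.
Marketing Approval Extension: +1510 days → 4 March 2022.
Appellate Stay Credit: +421 days → 29 April 2023.
Applicant Delay Offset: −210 days → 1 October 2022.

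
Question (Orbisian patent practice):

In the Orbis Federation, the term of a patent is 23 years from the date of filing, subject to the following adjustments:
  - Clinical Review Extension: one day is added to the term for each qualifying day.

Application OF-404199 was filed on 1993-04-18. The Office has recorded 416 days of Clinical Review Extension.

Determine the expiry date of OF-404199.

Base term: filing date + 23 years → 18 April 2016.
Clinical Review Extension: +416 days → 8 June 2017.

June 8, 2017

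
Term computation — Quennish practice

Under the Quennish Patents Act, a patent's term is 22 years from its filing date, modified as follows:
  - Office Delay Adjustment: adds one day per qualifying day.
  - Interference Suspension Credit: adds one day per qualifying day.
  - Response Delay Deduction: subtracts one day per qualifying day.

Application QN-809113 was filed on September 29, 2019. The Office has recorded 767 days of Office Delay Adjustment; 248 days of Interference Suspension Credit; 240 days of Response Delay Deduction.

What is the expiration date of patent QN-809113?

2043-11-13

Base term: filing date + 22 years → 29 September 2041.
Office Delay Adjustment: +767 days → 5 November 2043.
Interference Suspension Credit: +248 days → 10 July 2044.
Response Delay Deduction: −240 days → 13 November 2043.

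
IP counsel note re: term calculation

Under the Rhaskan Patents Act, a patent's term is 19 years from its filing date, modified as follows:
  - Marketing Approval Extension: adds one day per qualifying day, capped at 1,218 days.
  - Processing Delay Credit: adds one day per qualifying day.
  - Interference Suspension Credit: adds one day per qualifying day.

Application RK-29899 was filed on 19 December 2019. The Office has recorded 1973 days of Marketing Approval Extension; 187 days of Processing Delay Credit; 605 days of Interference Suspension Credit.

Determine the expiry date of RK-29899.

Base term: filing date + 19 years → 19 December 2038.
Marketing Approval Extension: 1973 days claimed exceeds the 1218-day cap, so +1218 days → 20 April 2042.
Processing Delay Credit: +187 days → 24 October 2042.
Interference Suspension Credit: +605 days → 20 June 2044.

2044-06-20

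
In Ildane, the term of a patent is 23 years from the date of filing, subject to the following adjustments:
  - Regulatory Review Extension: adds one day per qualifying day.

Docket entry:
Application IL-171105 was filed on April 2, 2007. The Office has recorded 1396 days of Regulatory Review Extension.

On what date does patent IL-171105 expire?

Base term: filing date + 23 years → 2 April 2030.
Regulatory Review Extension: +1396 days → 27 January 2034.

January 27, 2034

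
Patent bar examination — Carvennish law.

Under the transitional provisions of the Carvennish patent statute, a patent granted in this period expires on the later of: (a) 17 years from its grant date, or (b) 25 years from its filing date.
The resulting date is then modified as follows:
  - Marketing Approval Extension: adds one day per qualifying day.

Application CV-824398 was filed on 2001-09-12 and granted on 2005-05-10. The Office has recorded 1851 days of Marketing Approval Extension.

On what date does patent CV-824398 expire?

(a) grant + 17 years → 10 May 2022.
(b) filing + 25 years → 12 September 2026.
Later of the two: 12 September 2026.
Marketing Approval Extension: +1851 days → 7 October 2031.

October 7, 2031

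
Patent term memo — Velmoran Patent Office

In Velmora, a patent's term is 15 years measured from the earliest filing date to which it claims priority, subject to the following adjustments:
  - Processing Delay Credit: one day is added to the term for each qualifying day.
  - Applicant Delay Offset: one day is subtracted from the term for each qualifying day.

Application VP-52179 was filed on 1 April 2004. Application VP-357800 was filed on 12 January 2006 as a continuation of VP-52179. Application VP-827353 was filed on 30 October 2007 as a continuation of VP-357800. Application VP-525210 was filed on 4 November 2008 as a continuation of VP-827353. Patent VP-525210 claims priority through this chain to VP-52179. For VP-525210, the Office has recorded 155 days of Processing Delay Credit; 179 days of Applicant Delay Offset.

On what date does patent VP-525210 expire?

Earliest priority filing: 1 April 2004.
Base term: 1 April 2004 + 15 years → 1 April 2019.
Processing Delay Credit: +155 days → 3 September 2019.
Applicant Delay Offset: −179 days → 8 March 2019.

2019-03-08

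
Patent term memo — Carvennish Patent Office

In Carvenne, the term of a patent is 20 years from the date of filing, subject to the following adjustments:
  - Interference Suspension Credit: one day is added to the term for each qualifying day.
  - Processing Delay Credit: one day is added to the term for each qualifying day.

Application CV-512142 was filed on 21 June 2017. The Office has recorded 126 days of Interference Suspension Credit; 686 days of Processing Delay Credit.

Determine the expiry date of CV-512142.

Base term: filing date + 20 years → 21 June 2037.
Interference Suspension Credit: +126 days → 25 October 2037.
Processing Delay Credit: +686 days → 11 September 2039.

September 11, 2039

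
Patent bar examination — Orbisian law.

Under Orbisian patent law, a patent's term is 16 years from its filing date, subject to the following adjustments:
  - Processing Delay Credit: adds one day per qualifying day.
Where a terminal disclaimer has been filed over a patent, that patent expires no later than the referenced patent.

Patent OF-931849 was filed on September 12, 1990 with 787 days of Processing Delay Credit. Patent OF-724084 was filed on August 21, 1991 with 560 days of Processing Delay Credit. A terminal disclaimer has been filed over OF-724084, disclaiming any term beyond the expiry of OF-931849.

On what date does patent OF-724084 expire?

2008-11-07

Natural term of OF-724084:
  Base: filing + 16 years → 21 August 2007.
  Processing Delay Credit: +560 days → 3 March 2009.
Expiry of referenced patent OF-931849:
  Base: filing + 16 years → 12 September 2006.
  Processing Delay Credit: +787 days → 7 November 2008.
Terminal disclaimer: OF-724084 expires on the earlier of 3 March 2009 and 7 November 2008.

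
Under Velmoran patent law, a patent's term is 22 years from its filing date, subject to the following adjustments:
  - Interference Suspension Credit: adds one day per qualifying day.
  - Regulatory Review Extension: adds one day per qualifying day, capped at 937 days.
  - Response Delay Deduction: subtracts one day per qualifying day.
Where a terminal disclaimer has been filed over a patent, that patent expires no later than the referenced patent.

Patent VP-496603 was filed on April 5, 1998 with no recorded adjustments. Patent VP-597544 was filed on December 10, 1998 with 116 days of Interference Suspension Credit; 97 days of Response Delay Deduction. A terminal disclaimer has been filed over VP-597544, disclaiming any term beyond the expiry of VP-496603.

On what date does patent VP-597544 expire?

Natural term of VP-597544:
  Base: filing + 22 years → 10 December 2020.
  Interference Suspension Credit: +116 days → 5 April 2021.
  Response Delay Deduction: −97 days → 29 December 2020.
Expiry of referenced patent VP-496603:
  Base: filing + 22 years → 5 April 2020.
Terminal disclaimer: VP-597544 expires on the earlier of 29 December 2020 and 5 April 2020.

2020-04-05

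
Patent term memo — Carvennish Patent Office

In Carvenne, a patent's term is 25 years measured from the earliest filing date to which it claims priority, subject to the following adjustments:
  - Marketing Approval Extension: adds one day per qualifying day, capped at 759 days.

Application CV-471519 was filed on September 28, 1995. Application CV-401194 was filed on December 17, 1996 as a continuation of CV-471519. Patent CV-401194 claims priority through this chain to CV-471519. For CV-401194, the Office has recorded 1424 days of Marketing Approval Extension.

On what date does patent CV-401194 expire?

October 27, 2022

Earliest priority filing: 28 September 1995.
Base term: 28 September 1995 + 25 years → 28 September 2020.
Marketing Approval Extension: 1424 days claimed exceeds the 759-day cap, so +759 days → 27 October 2022.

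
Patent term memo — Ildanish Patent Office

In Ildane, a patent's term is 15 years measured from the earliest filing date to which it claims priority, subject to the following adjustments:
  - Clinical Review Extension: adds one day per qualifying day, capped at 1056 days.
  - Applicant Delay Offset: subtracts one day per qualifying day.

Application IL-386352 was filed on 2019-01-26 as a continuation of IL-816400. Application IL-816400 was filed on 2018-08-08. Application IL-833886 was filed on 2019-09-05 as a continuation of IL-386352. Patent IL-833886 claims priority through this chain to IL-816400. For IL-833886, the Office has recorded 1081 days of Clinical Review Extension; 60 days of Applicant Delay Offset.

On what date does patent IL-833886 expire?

April 30, 2036

Earliest priority filing: 8 August 2018.
Base term: 8 August 2018 + 15 years → 8 August 2033.
Clinical Review Extension: 1081 days claimed exceeds the 1056-day cap, so +1056 days → 29 June 2036.
Applicant Delay Offset: −60 days → 30 April 2036.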